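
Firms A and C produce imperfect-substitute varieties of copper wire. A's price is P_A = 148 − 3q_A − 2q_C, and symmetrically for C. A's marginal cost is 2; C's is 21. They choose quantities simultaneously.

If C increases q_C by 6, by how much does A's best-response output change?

-2

Firm A's profit: π = q_A(148 − 3q_A − 2q_C) − 2q_A.
∂π/∂q_A = 146 − 6q_A − 2q_C = 0 ⇒ q_A = 73/3 − (1/3)q_C.
The reaction-function slope is −1/3, so a 6-unit rise in q_C moves q_A by −1/3 × 6 = −2. A's best response falls — the actions are strategic substitutes.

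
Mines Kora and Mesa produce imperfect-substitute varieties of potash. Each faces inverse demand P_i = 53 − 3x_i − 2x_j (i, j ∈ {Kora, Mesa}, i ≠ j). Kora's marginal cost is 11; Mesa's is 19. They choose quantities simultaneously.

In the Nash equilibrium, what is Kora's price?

28.25

Mine Kora's profit: π = x_{Kora}(53 − 3x_{Kora} − 2x_{Mesa}) − 11x_{Kora}.
∂π/∂x_{Kora} = 42 − 6x_{Kora} − 2x_{Mesa} = 0 ⇒ x_{Kora} = 7 − (1/3)x_{Mesa}.
Similarly x_{Mesa} = 17/3 − (1/3)x_{Kora}.
Solving the two reaction functions simultaneously: (1 − (−1/3)(−1/3))x_{Kora} = 7 − (1/3)·(17/3), so (8/9)x_{Kora} = 46/9 and x_{Kora} = 5.75.
Then x_{Mesa} = 17/3 − (1/3)·5.75 = 3.75.
P_{Kora} = 53 − 3·5.75 − 2·3.75 = 28.25.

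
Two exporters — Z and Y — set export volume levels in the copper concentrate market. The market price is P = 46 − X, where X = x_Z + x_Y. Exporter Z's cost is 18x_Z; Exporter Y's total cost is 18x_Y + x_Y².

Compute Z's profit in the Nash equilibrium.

Exporter Z's profit: π = x_Z(46 − (x_Z + x_Y)) − 18x_Z.
∂π/∂x_Z = 28 − 2x_Z − x_Y = 0, so x_Z = 14 − 0.5x_Y.
For Y: ∂π/∂x_Y = 28 − 4x_Y − x_Z = 0 ⇒ x_Y = 7 − 0.25x_Z.
Plugging x_Y into Z's best response: x_Z = 14 − 0.5(7 − 0.25x_Z) ⇒ 0.875x_Z = 10.5, so x_Z = 12.
Then x_Y = 7 − 0.25·12 = 4.
Price P = 46 − 16 = 30.
Z's profit: (30 − 18)·12 = 144.

144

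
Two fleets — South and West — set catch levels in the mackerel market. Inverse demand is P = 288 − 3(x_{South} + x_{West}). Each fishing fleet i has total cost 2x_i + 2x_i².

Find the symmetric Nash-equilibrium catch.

Fishing fleet South's profit: π = x_{South}(288 − 3(x_{South} + x_{West})) − 2x_{South} − 2x_{South}².
∂π/∂x_{South} = 286 − 10x_{South} − 3x_{West} = 0, so x_{South} = 28.6 − 0.3x_{West}.
The game is symmetric, so in equilibrium x_{West} = x_{South}: the reaction function gives 1.3x_{South} = 28.6, hence x_{South} = 22.

22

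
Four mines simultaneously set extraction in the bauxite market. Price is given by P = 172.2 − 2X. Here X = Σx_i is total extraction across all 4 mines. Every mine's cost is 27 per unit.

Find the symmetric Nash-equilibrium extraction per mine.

A representative mine's profit is π_i = x_i(172.2 − 2X) − 27x_i, with X = x_i + Σ_{j≠i} x_j.
First-order condition: 145.2 − 4x_i − 2Σ_{j≠i} x_j = 0.
Imposing symmetry (x_j = x for all j) turns Σ_{j≠i} x_j into 3x, so 145.2 = 10x and x = 14.52.

14.52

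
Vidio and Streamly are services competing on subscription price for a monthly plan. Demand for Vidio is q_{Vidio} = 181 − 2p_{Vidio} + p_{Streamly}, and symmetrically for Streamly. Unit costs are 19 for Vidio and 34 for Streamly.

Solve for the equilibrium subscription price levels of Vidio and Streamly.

75, 81

Vidio's profit: π = (p_{Vidio} − 19)(181 − 2p_{Vidio} + p_{Streamly}).
∂π/∂p_{Vidio} = 219 − 4p_{Vidio} + p_{Streamly} = 0 ⇒ p_{Vidio} = 54.75 + 0.25p_{Streamly}.
Similarly p_{Streamly} = 62.25 + 0.25p_{Vidio}.
Substituting the second reaction function into the first: p_{Vidio} = 54.75 + 0.25(62.25 + 0.25p_{Vidio}), which gives 0.9375p_{Vidio} = 70.3125 ⇒ p_{Vidio} = 75.
Then p_{Streamly} = 62.25 + 0.25·75 = 81.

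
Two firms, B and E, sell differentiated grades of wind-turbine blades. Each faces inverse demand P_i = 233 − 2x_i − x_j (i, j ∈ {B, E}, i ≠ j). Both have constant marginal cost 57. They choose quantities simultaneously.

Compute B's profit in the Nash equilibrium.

Firm B's profit: π = x_B(233 − 2x_B − x_E) − 57x_B.
∂π/∂x_B = 176 − 4x_B − x_E = 0 ⇒ x_B = 44 − 0.25x_E.
By symmetry x_E = x_B; substituting into the reaction function, 1.25x_B = 44 and x_B = 35.2.
P_B = 233 − 2·35.2 − 35.2 = 127.4.
Profit = (127.4 − 57)·35.2 = 2478.08.

2478.08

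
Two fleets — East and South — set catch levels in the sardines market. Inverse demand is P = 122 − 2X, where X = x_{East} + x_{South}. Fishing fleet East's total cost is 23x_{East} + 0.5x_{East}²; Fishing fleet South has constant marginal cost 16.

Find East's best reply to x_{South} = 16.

13.4

Fishing fleet East's profit: π = x_{East}(122 − 2(x_{East} + x_{South})) − 23x_{East} − 0.5x_{East}².
∂π/∂x_{East} = 99 − 5x_{East} − 2x_{South} = 0, so x_{East} = 19.8 − 0.4x_{South}.
At x_{South} = 16: x_{East} = 19.8 − 0.4·16 = 13.4.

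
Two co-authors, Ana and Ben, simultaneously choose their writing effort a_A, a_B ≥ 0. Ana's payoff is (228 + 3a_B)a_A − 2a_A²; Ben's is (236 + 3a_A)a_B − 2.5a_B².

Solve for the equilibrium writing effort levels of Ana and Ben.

168, 148

Expanding Ana's payoff: 228a_A + 3a_Ba_A − 2a_A².
∂π/∂a_A = 228 + 3a_B − 4a_A = 0, so a_A = 57 + 0.75a_B.
Likewise for Ben: a_B = 47.2 + 0.6a_A.
Substituting the second reaction function into the first: a_A = 57 + 0.75(47.2 + 0.6a_A), which gives 0.55a_A = 92.4 ⇒ a_A = 168.
Then a_B = 47.2 + 0.6·168 = 148.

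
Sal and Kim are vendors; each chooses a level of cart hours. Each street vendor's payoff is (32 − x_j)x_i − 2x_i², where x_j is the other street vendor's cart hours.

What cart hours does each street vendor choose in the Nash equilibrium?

6.4

Sal's payoff is (32 − x_K)x_S − 2x_S².
∂π/∂x_S = 32 − x_K − 4x_S = 0, so x_S = 8 − 0.25x_K.
By symmetry x_K = x_S; substituting into the reaction function, 1.25x_S = 8 and x_S = 6.4.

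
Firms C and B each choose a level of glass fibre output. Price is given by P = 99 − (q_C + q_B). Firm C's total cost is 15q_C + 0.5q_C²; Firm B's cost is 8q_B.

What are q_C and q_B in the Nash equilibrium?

15.4, 37.8

Firm C's profit: π = q_C(99 − (q_C + q_B)) − 15q_C − 0.5q_C².
∂π/∂q_C = 84 − 3q_C − q_B = 0, so q_C = 28 − (1/3)q_B.
For B: ∂π/∂q_B = 91 − 2q_B − q_C = 0 ⇒ q_B = 45.5 − 0.5q_C.
Solving the two reaction functions simultaneously: (1 − (−1/3)(−0.5))q_C = 28 − (1/3)·45.5, so (5/6)q_C = 77/6 and q_C = 15.4.
Then q_B = 45.5 − 0.5·15.4 = 37.8.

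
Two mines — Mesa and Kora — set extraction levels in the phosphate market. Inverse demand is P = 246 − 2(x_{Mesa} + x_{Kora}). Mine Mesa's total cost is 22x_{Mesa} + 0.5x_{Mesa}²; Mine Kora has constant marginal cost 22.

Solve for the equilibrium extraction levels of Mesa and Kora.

28, 42

Mine Mesa's profit: π = x_{Mesa}(246 − 2(x_{Mesa} + x_{Kora})) − 22x_{Mesa} − 0.5x_{Mesa}².
∂π/∂x_{Mesa} = 224 − 5x_{Mesa} − 2x_{Kora} = 0, so x_{Mesa} = 44.8 − 0.4x_{Kora}.
For Kora: ∂π/∂x_{Kora} = 224 − 4x_{Kora} − 2x_{Mesa} = 0 ⇒ x_{Kora} = 56 − 0.5x_{Mesa}.
Plugging x_{Kora} into Mesa's best response: x_{Mesa} = 44.8 − 0.4(56 − 0.5x_{Mesa}) ⇒ 0.8x_{Mesa} = 22.4, so x_{Mesa} = 28.
Then x_{Kora} = 56 − 0.5·28 = 42.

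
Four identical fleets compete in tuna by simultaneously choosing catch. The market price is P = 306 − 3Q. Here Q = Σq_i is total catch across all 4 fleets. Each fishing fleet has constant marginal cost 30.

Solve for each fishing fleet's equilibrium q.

A representative fishing fleet's profit is π_i = q_i(306 − 3Q) − 30q_i, with Q = q_i + Σ_{j≠i} q_j.
First-order condition: 276 − 6q_i − 3Σ_{j≠i} q_j = 0.
With identical fishing fleets, set every q_j = q: then 276 − 6q − 9q = 0, i.e. q = 276/15 = 18.4.

18.4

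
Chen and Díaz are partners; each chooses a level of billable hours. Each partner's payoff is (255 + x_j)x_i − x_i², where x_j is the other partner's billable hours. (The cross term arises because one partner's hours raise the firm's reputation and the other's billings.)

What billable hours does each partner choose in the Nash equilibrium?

255

Chen's payoff is (255 + x_D)x_C − x_C².
∂π/∂x_C = 255 + x_D − 2x_C = 0, so x_C = 127.5 + 0.5x_D.
The game is symmetric, so in equilibrium x_D = x_C: the reaction function gives 0.5x_C = 127.5, hence x_C = 255.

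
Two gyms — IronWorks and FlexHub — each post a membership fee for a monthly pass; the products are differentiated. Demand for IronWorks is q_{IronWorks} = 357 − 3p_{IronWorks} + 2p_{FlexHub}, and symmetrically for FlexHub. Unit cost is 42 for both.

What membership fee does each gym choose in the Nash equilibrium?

120.75

IronWorks's profit: π = (p_{IronWorks} − 42)(357 − 3p_{IronWorks} + 2p_{FlexHub}).
∂π/∂p_{IronWorks} = 483 − 6p_{IronWorks} + 2p_{FlexHub} = 0 ⇒ p_{IronWorks} = 80.5 + (1/3)p_{FlexHub}.
Setting p_{IronWorks} = p_{FlexHub} in the reaction function: p_{IronWorks} = 80.5 + (1/3)p_{IronWorks}, so p_{IronWorks} = 80.5 / (2/3) = 120.75.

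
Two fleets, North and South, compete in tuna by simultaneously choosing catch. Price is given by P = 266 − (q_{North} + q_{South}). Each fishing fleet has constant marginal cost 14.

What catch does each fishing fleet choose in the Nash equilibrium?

Fishing fleet North's profit: π = q_{North}(266 − (q_{North} + q_{South})) − 14q_{North}.
∂π/∂q_{North} = 252 − 2q_{North} − q_{South} = 0, so q_{North} = 126 − 0.5q_{South}.
By symmetry q_{South} = q_{North}; substituting into the reaction function, 1.5q_{North} = 126 and q_{North} = 84.

84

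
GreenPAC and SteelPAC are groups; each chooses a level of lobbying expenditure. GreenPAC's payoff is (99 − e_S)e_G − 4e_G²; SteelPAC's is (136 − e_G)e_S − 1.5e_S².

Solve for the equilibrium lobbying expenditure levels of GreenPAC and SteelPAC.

Expanding GreenPAC's payoff: 99e_G − e_Se_G − 4e_G².
∂π/∂e_G = 99 − e_S − 8e_G = 0, so e_G = 12.375 − 0.125e_S.
Likewise for SteelPAC: e_S = 136/3 − (1/3)e_G.
Plugging e_S into GreenPAC's best response: e_G = 12.375 − 0.125(136/3 − (1/3)e_G) ⇒ (23/24)e_G = 161/24, so e_G = 7.
Then e_S = 136/3 − (1/3)·7 = 43.

7, 43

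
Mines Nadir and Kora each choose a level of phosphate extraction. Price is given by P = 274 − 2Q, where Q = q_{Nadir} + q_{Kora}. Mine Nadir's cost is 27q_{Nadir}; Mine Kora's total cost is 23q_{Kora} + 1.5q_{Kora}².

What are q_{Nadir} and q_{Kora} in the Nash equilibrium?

51.125, 21.25

Mine Nadir's profit: π = q_{Nadir}(274 − 2(q_{Nadir} + q_{Kora})) − 27q_{Nadir}.
∂π/∂q_{Nadir} = 247 − 4q_{Nadir} − 2q_{Kora} = 0, so q_{Nadir} = 61.75 − 0.5q_{Kora}.
For Kora: ∂π/∂q_{Kora} = 251 − 7q_{Kora} − 2q_{Nadir} = 0 ⇒ q_{Kora} = 251/7 − (2/7)q_{Nadir}.
Substituting the second reaction function into the first: q_{Nadir} = 61.75 − 0.5(251/7 − (2/7)q_{Nadir}), which gives (6/7)q_{Nadir} = 1227/28 ⇒ q_{Nadir} = 51.125.
Then q_{Kora} = 251/7 − (2/7)·51.125 = 21.25.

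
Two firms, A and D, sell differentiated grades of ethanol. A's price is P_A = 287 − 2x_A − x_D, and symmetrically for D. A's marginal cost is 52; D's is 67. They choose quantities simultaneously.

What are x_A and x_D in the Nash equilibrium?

48, 43

Firm A's profit: π = x_A(287 − 2x_A − x_D) − 52x_A.
∂π/∂x_A = 235 − 4x_A − x_D = 0 ⇒ x_A = 58.75 − 0.25x_D.
Similarly x_D = 55 − 0.25x_A.
Substituting the second reaction function into the first: x_A = 58.75 − 0.25(55 − 0.25x_A), which gives 0.9375x_A = 45 ⇒ x_A = 48.
Then x_D = 55 − 0.25·48 = 43.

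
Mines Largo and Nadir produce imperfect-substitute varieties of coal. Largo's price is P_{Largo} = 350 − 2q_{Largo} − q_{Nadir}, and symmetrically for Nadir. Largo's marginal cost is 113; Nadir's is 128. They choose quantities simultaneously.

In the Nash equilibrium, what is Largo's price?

Mine Largo's profit: π = q_{Largo}(350 − 2q_{Largo} − q_{Nadir}) − 113q_{Largo}.
∂π/∂q_{Largo} = 237 − 4q_{Largo} − q_{Nadir} = 0 ⇒ q_{Largo} = 59.25 − 0.25q_{Nadir}.
Similarly q_{Nadir} = 55.5 − 0.25q_{Largo}.
Solving the two reaction functions simultaneously: (1 − (−0.25)(−0.25))q_{Largo} = 59.25 − 0.25·55.5, so 0.9375q_{Largo} = 45.375 and q_{Largo} = 48.4.
Then q_{Nadir} = 55.5 − 0.25·48.4 = 43.4.
P_{Largo} = 350 − 2·48.4 − 43.4 = 209.8.

209.8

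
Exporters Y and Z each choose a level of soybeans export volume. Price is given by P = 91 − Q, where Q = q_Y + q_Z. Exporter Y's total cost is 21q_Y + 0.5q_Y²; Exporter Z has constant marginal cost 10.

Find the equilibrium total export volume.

Exporter Y's profit: π = q_Y(91 − (q_Y + q_Z)) − 21q_Y − 0.5q_Y².
∂π/∂q_Y = 70 − 3q_Y − q_Z = 0, so q_Y = 70/3 − (1/3)q_Z.
For Z: ∂π/∂q_Z = 81 − 2q_Z − q_Y = 0 ⇒ q_Z = 40.5 − 0.5q_Y.
Substituting the second reaction function into the first: q_Y = 70/3 − (1/3)(40.5 − 0.5q_Y), which gives (5/6)q_Y = 59/6 ⇒ q_Y = 11.8.
Then q_Z = 40.5 − 0.5·11.8 = 34.6.
Total export volume: 11.8 + 34.6 = 46.4.

46.4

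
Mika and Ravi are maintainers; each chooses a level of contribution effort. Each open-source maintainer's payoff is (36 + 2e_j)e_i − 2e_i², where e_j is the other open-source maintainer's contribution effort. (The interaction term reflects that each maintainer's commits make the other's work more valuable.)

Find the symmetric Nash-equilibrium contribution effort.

Mika's payoff is (36 + 2e_R)e_M − 2e_M².
∂π/∂e_M = 36 + 2e_R − 4e_M = 0, so e_M = 9 + 0.5e_R.
The game is symmetric, so in equilibrium e_R = e_M: the reaction function gives 0.5e_M = 9, hence e_M = 18.

18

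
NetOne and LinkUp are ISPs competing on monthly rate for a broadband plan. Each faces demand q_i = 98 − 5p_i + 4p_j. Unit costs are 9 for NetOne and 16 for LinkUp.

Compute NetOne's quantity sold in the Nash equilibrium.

NetOne's profit: π = (p_{NetOne} − 9)(98 − 5p_{NetOne} + 4p_{LinkUp}).
∂π/∂p_{NetOne} = 143 − 10p_{NetOne} + 4p_{LinkUp} = 0 ⇒ p_{NetOne} = 14.3 + 0.4p_{LinkUp}.
Similarly p_{LinkUp} = 17.8 + 0.4p_{NetOne}.
Plugging p_{LinkUp} into NetOne's best response: p_{NetOne} = 14.3 + 0.4(17.8 + 0.4p_{NetOne}) ⇒ 0.84p_{NetOne} = 21.42, so p_{NetOne} = 25.5.
Then p_{LinkUp} = 17.8 + 0.4·25.5 = 28.
q_{NetOne} = 98 − 5·25.5 + 4·28 = 82.5.

82.5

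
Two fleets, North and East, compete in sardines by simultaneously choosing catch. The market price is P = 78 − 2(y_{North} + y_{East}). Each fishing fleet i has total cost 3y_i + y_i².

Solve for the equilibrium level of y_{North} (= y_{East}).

9.375

Fishing fleet North's profit: π = y_{North}(78 − 2(y_{North} + y_{East})) − 3y_{North} − y_{North}².
∂π/∂y_{North} = 75 − 6y_{North} − 2y_{East} = 0, so y_{North} = 12.5 − (1/3)y_{East}.
By symmetry y_{East} = y_{North}; substituting into the reaction function, (4/3)y_{North} = 12.5 and y_{North} = 9.375.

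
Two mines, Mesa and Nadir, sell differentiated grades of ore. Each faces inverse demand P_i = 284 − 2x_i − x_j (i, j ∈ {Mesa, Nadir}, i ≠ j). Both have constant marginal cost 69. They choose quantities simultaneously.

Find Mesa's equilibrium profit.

3698

Mine Mesa's profit: π = x_{Mesa}(284 − 2x_{Mesa} − x_{Nadir}) − 69x_{Mesa}.
∂π/∂x_{Mesa} = 215 − 4x_{Mesa} − x_{Nadir} = 0 ⇒ x_{Mesa} = 53.75 − 0.25x_{Nadir}.
The game is symmetric, so in equilibrium x_{Nadir} = x_{Mesa}: the reaction function gives 1.25x_{Mesa} = 53.75, hence x_{Mesa} = 43.
P_{Mesa} = 284 − 2·43 − 43 = 155.
Profit = (155 − 69)·43 = 3698.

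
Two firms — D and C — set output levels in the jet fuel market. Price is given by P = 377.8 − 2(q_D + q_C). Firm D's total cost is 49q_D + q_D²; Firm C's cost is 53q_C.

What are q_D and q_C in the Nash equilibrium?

33.28, 64.56

Firm D's profit: π = q_D(377.8 − 2(q_D + q_C)) − 49q_D − q_D².
∂π/∂q_D = 328.8 − 6q_D − 2q_C = 0, so q_D = 54.8 − (1/3)q_C.
For C: ∂π/∂q_C = 324.8 − 4q_C − 2q_D = 0 ⇒ q_C = 81.2 − 0.5q_D.
Substituting the second reaction function into the first: q_D = 54.8 − (1/3)(81.2 − 0.5q_D), which gives (5/6)q_D = 416/15 ⇒ q_D = 33.28.
Then q_C = 81.2 − 0.5·33.28 = 64.56.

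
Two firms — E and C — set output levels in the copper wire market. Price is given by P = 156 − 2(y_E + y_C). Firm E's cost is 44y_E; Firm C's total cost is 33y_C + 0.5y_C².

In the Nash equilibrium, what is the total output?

36.375

Firm E's profit: π = y_E(156 − 2(y_E + y_C)) − 44y_E.
∂π/∂y_E = 112 − 4y_E − 2y_C = 0, so y_E = 28 − 0.5y_C.
For C: ∂π/∂y_C = 123 − 5y_C − 2y_E = 0 ⇒ y_C = 24.6 − 0.4y_E.
Plugging y_C into E's best response: y_E = 28 − 0.5(24.6 − 0.4y_E) ⇒ 0.8y_E = 15.7, so y_E = 19.625.
Then y_C = 24.6 − 0.4·19.625 = 16.75.
Total output: 19.625 + 16.75 = 36.375.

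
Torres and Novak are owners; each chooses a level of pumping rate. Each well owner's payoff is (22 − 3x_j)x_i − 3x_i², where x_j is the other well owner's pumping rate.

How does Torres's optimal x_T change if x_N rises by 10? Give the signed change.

-5

Torres's payoff is (22 − 3x_N)x_T − 3x_T².
∂π/∂x_T = 22 − 3x_N − 6x_T = 0, so x_T = 11/3 − 0.5x_N.
The reaction-function slope is −0.5, so a 10-unit rise in x_N moves x_T by −0.5 × 10 = −5. Torres's best response falls — the actions are strategic substitutes.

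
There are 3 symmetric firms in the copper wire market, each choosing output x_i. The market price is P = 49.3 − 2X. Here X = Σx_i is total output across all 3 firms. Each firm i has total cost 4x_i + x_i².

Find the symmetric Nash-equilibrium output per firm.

4.53

A representative firm's profit is π_i = x_i(49.3 − 2X) − 4x_i − x_i², with X = x_i + Σ_{j≠i} x_j.
First-order condition: 45.3 − 6x_i − 2Σ_{j≠i} x_j = 0.
Imposing symmetry (x_j = x for all j) turns Σ_{j≠i} x_j into 2x, so 45.3 = 10x and x = 4.53.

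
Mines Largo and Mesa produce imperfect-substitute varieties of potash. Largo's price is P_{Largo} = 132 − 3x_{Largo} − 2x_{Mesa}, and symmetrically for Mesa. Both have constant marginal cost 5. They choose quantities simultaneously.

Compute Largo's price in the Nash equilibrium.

52.625

Mine Largo's profit: π = x_{Largo}(132 − 3x_{Largo} − 2x_{Mesa}) − 5x_{Largo}.
∂π/∂x_{Largo} = 127 − 6x_{Largo} − 2x_{Mesa} = 0 ⇒ x_{Largo} = 127/6 − (1/3)x_{Mesa}.
Setting x_{Largo} = x_{Mesa} in the reaction function: x_{Largo} = 127/6 − (1/3)x_{Largo}, so x_{Largo} = (127/6) / (4/3) = 15.875.
P_{Largo} = 132 − 3·15.875 − 2·15.875 = 52.625.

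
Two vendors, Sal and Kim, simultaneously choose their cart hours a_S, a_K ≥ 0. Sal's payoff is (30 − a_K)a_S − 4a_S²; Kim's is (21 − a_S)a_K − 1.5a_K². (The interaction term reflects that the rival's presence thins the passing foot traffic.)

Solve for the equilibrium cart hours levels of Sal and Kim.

Expanding Sal's payoff: 30a_S − a_Ka_S − 4a_S².
∂π/∂a_S = 30 − a_K − 8a_S = 0, so a_S = 3.75 − 0.125a_K.
Likewise for Kim: a_K = 7 − (1/3)a_S.
Plugging a_K into Sal's best response: a_S = 3.75 − 0.125(7 − (1/3)a_S) ⇒ (23/24)a_S = 2.875, so a_S = 3.
Then a_K = 7 − (1/3)·3 = 6.

3, 6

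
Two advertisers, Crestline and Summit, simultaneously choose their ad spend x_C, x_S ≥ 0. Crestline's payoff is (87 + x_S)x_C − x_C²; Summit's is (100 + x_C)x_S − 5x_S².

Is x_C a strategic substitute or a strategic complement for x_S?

Expanding Crestline's payoff: 87x_C + x_Sx_C − x_C².
∂π/∂x_C = 87 + x_S − 2x_C = 0, so x_C = 43.5 + 0.5x_S.
The best-response slope dx_C/dx_S = 0.5 > 0: the reaction function is upward-sloping, so the choices are strategic complements.

strategic complements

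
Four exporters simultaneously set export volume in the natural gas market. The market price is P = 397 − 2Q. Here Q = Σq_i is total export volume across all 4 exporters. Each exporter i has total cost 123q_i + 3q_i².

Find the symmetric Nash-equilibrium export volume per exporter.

17.125

A representative exporter's profit is π_i = q_i(397 − 2Q) − 123q_i − 3q_i², with Q = q_i + Σ_{j≠i} q_j.
First-order condition: 274 − 10q_i − 2Σ_{j≠i} q_j = 0.
With identical exporters, set every q_j = q: then 274 − 10q − 6q = 0, i.e. q = 274/16 = 17.125.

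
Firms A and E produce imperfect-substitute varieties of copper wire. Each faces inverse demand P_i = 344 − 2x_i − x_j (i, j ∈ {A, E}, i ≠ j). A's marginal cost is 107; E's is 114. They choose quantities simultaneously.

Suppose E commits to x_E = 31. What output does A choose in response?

Firm A's profit: π = x_A(344 − 2x_A − x_E) − 107x_A.
∂π/∂x_A = 237 − 4x_A − x_E = 0 ⇒ x_A = 59.25 − 0.25x_E.
At x_E = 31: x_A = 59.25 − 0.25·31 = 51.5.

51.5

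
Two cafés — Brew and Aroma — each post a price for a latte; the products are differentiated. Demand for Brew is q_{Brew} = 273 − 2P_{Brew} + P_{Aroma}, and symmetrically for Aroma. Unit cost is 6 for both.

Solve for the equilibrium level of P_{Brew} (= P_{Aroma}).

Brew's profit: π = (P_{Brew} − 6)(273 − 2P_{Brew} + P_{Aroma}).
∂π/∂P_{Brew} = 285 − 4P_{Brew} + P_{Aroma} = 0 ⇒ P_{Brew} = 71.25 + 0.25P_{Aroma}.
By symmetry P_{Aroma} = P_{Brew}; substituting into the reaction function, 0.75P_{Brew} = 71.25 and P_{Brew} = 95.

95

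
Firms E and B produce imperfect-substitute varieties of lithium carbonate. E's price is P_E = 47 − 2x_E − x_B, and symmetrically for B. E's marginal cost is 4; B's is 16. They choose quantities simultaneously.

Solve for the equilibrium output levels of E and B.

9.4, 5.4

Firm E's profit: π = x_E(47 − 2x_E − x_B) − 4x_E.
∂π/∂x_E = 43 − 4x_E − x_B = 0 ⇒ x_E = 10.75 − 0.25x_B.
Similarly x_B = 7.75 − 0.25x_E.
Solving the two reaction functions simultaneously: (1 − (−0.25)(−0.25))x_E = 10.75 − 0.25·7.75, so 0.9375x_E = 8.8125 and x_E = 9.4.
Then x_B = 7.75 − 0.25·9.4 = 5.4.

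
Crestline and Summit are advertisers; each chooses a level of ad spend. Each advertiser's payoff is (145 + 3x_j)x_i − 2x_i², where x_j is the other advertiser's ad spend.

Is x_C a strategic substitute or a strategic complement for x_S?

Crestline's payoff is (145 + 3x_S)x_C − 2x_C².
∂π/∂x_C = 145 + 3x_S − 4x_C = 0, so x_C = 36.25 + 0.75x_S.
The best-response slope dx_C/dx_S = 0.75 > 0: the reaction function is upward-sloping, so the choices are strategic complements.

strategic complements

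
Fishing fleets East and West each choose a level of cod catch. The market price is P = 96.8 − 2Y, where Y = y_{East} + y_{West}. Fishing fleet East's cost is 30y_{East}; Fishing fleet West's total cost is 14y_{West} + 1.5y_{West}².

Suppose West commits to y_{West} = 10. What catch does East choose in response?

11.7

Fishing fleet East's profit: π = y_{East}(96.8 − 2(y_{East} + y_{West})) − 30y_{East}.
∂π/∂y_{East} = 66.8 − 4y_{East} − 2y_{West} = 0, so y_{East} = 16.7 − 0.5y_{West}.
At y_{West} = 10: y_{East} = 16.7 − 0.5·10 = 11.7.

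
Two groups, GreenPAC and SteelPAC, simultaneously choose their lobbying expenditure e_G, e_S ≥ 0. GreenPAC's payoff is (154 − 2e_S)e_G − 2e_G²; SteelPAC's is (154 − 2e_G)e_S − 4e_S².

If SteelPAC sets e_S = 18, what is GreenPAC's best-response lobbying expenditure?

Expanding GreenPAC's payoff: 154e_G − 2e_Se_G − 2e_G².
∂π/∂e_G = 154 − 2e_S − 4e_G = 0, so e_G = 38.5 − 0.5e_S.
At e_S = 18: e_G = 38.5 − 0.5·18 = 29.5.

29.5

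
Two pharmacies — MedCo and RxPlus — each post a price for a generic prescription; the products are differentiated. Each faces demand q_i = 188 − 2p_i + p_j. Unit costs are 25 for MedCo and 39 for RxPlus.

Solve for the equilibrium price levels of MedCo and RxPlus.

MedCo's profit: π = (p_{MedCo} − 25)(188 − 2p_{MedCo} + p_{RxPlus}).
∂π/∂p_{MedCo} = 238 − 4p_{MedCo} + p_{RxPlus} = 0 ⇒ p_{MedCo} = 59.5 + 0.25p_{RxPlus}.
Similarly p_{RxPlus} = 66.5 + 0.25p_{MedCo}.
Substituting the second reaction function into the first: p_{MedCo} = 59.5 + 0.25(66.5 + 0.25p_{MedCo}), which gives 0.9375p_{MedCo} = 76.125 ⇒ p_{MedCo} = 81.2.
Then p_{RxPlus} = 66.5 + 0.25·81.2 = 86.8.

81.2, 86.8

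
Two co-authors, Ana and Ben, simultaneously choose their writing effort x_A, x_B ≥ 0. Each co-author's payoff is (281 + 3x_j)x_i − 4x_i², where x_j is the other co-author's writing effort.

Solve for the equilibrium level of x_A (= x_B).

Ana's payoff is (281 + 3x_B)x_A − 4x_A².
∂π/∂x_A = 281 + 3x_B − 8x_A = 0, so x_A = 35.125 + 0.375x_B.
The game is symmetric, so in equilibrium x_B = x_A: the reaction function gives 0.625x_A = 35.125, hence x_A = 56.2.

56.2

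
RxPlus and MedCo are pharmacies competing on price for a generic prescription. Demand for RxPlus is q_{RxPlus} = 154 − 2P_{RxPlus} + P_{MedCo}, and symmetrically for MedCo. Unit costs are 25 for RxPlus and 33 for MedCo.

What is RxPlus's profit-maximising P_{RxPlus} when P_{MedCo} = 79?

RxPlus's profit: π = (P_{RxPlus} − 25)(154 − 2P_{RxPlus} + P_{MedCo}).
∂π/∂P_{RxPlus} = 204 − 4P_{RxPlus} + P_{MedCo} = 0 ⇒ P_{RxPlus} = 51 + 0.25P_{MedCo}.
At P_{MedCo} = 79: P_{RxPlus} = 51 + 0.25·79 = 70.75.

70.75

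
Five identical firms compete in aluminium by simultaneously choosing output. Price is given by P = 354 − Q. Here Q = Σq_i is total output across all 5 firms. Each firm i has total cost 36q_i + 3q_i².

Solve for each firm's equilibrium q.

26.5

A representative firm's profit is π_i = q_i(354 − Q) − 36q_i − 3q_i², with Q = q_i + Σ_{j≠i} q_j.
First-order condition: 318 − 8q_i − Σ_{j≠i} q_j = 0.
With identical firms, set every q_j = q: then 318 − 8q − 4q = 0, i.e. q = 318/12 = 26.5.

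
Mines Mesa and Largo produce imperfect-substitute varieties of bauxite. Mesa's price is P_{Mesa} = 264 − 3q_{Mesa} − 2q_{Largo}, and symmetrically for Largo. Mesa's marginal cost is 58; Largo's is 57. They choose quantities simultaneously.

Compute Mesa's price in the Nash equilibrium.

135.0625

Mine Mesa's profit: π = q_{Mesa}(264 − 3q_{Mesa} − 2q_{Largo}) − 58q_{Mesa}.
∂π/∂q_{Mesa} = 206 − 6q_{Mesa} − 2q_{Largo} = 0 ⇒ q_{Mesa} = 103/3 − (1/3)q_{Largo}.
Similarly q_{Largo} = 34.5 − (1/3)q_{Mesa}.
Solving the two reaction functions simultaneously: (1 − (−1/3)(−1/3))q_{Mesa} = 103/3 − (1/3)·34.5, so (8/9)q_{Mesa} = 137/6 and q_{Mesa} = 25.6875.
Then q_{Largo} = 34.5 − (1/3)·25.6875 = 25.9375.
P_{Mesa} = 264 − 3·25.6875 − 2·25.9375 = 135.0625.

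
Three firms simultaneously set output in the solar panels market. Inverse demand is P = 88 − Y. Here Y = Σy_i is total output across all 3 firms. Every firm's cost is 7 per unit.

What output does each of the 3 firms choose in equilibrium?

20.25

A representative firm's profit is π_i = y_i(88 − Y) − 7y_i, with Y = y_i + Σ_{j≠i} y_j.
First-order condition: 81 − 2y_i − Σ_{j≠i} y_j = 0.
With identical firms, set every y_j = y: then 81 − 2y − 2y = 0, i.e. y = 81/4 = 20.25.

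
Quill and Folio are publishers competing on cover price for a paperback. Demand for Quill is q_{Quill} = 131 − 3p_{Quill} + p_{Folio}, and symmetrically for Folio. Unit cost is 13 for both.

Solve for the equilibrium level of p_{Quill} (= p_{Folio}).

34

Quill's profit: π = (p_{Quill} − 13)(131 − 3p_{Quill} + p_{Folio}).
∂π/∂p_{Quill} = 170 − 6p_{Quill} + p_{Folio} = 0 ⇒ p_{Quill} = 85/3 + (1/6)p_{Folio}.
The game is symmetric, so in equilibrium p_{Folio} = p_{Quill}: the reaction function gives (5/6)p_{Quill} = 85/3, hence p_{Quill} = 34.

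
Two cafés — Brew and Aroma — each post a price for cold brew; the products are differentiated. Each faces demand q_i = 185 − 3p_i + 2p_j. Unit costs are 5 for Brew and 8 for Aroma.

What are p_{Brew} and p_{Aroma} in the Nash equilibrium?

50.5625, 51.6875

Brew's profit: π = (p_{Brew} − 5)(185 − 3p_{Brew} + 2p_{Aroma}).
∂π/∂p_{Brew} = 200 − 6p_{Brew} + 2p_{Aroma} = 0 ⇒ p_{Brew} = 100/3 + (1/3)p_{Aroma}.
Similarly p_{Aroma} = 209/6 + (1/3)p_{Brew}.
Substituting the second reaction function into the first: p_{Brew} = 100/3 + (1/3)(209/6 + (1/3)p_{Brew}), which gives (8/9)p_{Brew} = 809/18 ⇒ p_{Brew} = 50.5625.
Then p_{Aroma} = 209/6 + (1/3)·50.5625 = 51.6875.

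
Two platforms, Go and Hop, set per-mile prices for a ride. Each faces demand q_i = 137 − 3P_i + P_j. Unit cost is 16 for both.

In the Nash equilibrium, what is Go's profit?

Go's profit: π = (P_{Go} − 16)(137 − 3P_{Go} + P_{Hop}).
∂π/∂P_{Go} = 185 − 6P_{Go} + P_{Hop} = 0 ⇒ P_{Go} = 185/6 + (1/6)P_{Hop}.
By symmetry P_{Hop} = P_{Go}; substituting into the reaction function, (5/6)P_{Go} = 185/6 and P_{Go} = 37.
q_{Go} = 137 − 3·37 + 37 = 63.
Profit = (37 − 16)·63 = 1323.

1323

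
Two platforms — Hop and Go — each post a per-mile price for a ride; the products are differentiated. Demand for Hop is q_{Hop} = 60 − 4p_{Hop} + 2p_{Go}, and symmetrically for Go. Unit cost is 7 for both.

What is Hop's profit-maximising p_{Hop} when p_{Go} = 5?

12.25

Hop's profit: π = (p_{Hop} − 7)(60 − 4p_{Hop} + 2p_{Go}).
∂π/∂p_{Hop} = 88 − 8p_{Hop} + 2p_{Go} = 0 ⇒ p_{Hop} = 11 + 0.25p_{Go}.
At p_{Go} = 5: p_{Hop} = 11 + 0.25·5 = 12.25.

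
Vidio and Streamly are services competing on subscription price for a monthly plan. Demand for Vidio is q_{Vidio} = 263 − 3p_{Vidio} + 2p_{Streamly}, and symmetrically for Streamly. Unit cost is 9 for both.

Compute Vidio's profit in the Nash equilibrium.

12096.75

Vidio's profit: π = (p_{Vidio} − 9)(263 − 3p_{Vidio} + 2p_{Streamly}).
∂π/∂p_{Vidio} = 290 − 6p_{Vidio} + 2p_{Streamly} = 0 ⇒ p_{Vidio} = 145/3 + (1/3)p_{Streamly}.
Setting p_{Vidio} = p_{Streamly} in the reaction function: p_{Vidio} = 145/3 + (1/3)p_{Vidio}, so p_{Vidio} = (145/3) / (2/3) = 72.5.
q_{Vidio} = 263 − 3·72.5 + 2·72.5 = 190.5.
Profit = (72.5 − 9)·190.5 = 12096.75.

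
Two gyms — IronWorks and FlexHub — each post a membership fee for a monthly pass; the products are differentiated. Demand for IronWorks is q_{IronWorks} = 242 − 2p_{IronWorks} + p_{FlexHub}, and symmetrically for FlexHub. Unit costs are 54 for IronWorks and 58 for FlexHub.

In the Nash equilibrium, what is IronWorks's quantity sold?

IronWorks's profit: π = (p_{IronWorks} − 54)(242 − 2p_{IronWorks} + p_{FlexHub}).
∂π/∂p_{IronWorks} = 350 − 4p_{IronWorks} + p_{FlexHub} = 0 ⇒ p_{IronWorks} = 87.5 + 0.25p_{FlexHub}.
Similarly p_{FlexHub} = 89.5 + 0.25p_{IronWorks}.
Plugging p_{FlexHub} into IronWorks's best response: p_{IronWorks} = 87.5 + 0.25(89.5 + 0.25p_{IronWorks}) ⇒ 0.9375p_{IronWorks} = 109.875, so p_{IronWorks} = 117.2.
Then p_{FlexHub} = 89.5 + 0.25·117.2 = 118.8.
q_{IronWorks} = 242 − 2·117.2 + 118.8 = 126.4.

126.4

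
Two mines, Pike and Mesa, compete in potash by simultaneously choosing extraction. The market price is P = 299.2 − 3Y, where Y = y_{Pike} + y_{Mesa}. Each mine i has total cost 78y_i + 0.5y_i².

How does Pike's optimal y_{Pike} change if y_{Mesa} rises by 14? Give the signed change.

-6

Mine Pike's profit: π = y_{Pike}(299.2 − 3(y_{Pike} + y_{Mesa})) − 78y_{Pike} − 0.5y_{Pike}².
∂π/∂y_{Pike} = 221.2 − 7y_{Pike} − 3y_{Mesa} = 0, so y_{Pike} = 31.6 − (3/7)y_{Mesa}.
The reaction-function slope is −3/7, so a 14-unit rise in y_{Mesa} moves y_{Pike} by −3/7 × 14 = −6. Pike's best response falls — the actions are strategic substitutes.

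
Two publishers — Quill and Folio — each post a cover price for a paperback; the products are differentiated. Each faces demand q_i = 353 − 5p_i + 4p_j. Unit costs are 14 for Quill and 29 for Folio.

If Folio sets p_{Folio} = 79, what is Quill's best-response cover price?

Quill's profit: π = (p_{Quill} − 14)(353 − 5p_{Quill} + 4p_{Folio}).
∂π/∂p_{Quill} = 423 − 10p_{Quill} + 4p_{Folio} = 0 ⇒ p_{Quill} = 42.3 + 0.4p_{Folio}.
At p_{Folio} = 79: p_{Quill} = 42.3 + 0.4·79 = 73.9.

73.9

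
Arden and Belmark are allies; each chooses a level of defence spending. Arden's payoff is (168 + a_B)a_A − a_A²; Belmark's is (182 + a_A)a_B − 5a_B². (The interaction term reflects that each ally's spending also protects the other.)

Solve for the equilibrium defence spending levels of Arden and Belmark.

98, 28

Expanding Arden's payoff: 168a_A + a_Ba_A − a_A².
∂π/∂a_A = 168 + a_B − 2a_A = 0, so a_A = 84 + 0.5a_B.
Likewise for Belmark: a_B = 18.2 + 0.1a_A.
Substituting the second reaction function into the first: a_A = 84 + 0.5(18.2 + 0.1a_A), which gives 0.95a_A = 93.1 ⇒ a_A = 98.
Then a_B = 18.2 + 0.1·98 = 28.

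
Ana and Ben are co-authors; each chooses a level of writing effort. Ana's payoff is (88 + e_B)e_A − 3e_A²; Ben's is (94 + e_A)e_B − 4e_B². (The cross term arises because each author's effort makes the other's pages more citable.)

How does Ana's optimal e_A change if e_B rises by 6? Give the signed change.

Expanding Ana's payoff: 88e_A + e_Be_A − 3e_A².
∂π/∂e_A = 88 + e_B − 6e_A = 0, so e_A = 44/3 + (1/6)e_B.
The reaction-function slope is 1/6, so a 6-unit rise in e_B moves e_A by 1/6 × 6 = 1. Ana's best response rises — the actions are strategic complements.

1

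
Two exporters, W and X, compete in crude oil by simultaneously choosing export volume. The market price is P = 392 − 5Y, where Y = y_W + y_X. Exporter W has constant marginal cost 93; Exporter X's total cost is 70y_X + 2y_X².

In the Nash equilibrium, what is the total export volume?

37.4

Exporter W's profit: π = y_W(392 − 5(y_W + y_X)) − 93y_W.
∂π/∂y_W = 299 − 10y_W − 5y_X = 0, so y_W = 29.9 − 0.5y_X.
For X: ∂π/∂y_X = 322 − 14y_X − 5y_W = 0 ⇒ y_X = 23 − (5/14)y_W.
Substituting the second reaction function into the first: y_W = 29.9 − 0.5(23 − (5/14)y_W), which gives (23/28)y_W = 18.4 ⇒ y_W = 22.4.
Then y_X = 23 − (5/14)·22.4 = 15.
Total export volume: 22.4 + 15 = 37.4.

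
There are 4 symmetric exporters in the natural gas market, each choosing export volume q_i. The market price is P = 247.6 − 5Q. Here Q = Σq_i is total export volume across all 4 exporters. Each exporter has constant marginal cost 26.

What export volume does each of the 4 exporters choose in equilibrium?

A representative exporter's profit is π_i = q_i(247.6 − 5Q) − 26q_i, with Q = q_i + Σ_{j≠i} q_j.
First-order condition: 221.6 − 10q_i − 5Σ_{j≠i} q_j = 0.
In a symmetric equilibrium every exporter chooses the same q, so Σ_{j≠i} q_j = 3q. The condition becomes 221.6 − 25q = 0, giving q = 221.6/25 = 8.864.

8.864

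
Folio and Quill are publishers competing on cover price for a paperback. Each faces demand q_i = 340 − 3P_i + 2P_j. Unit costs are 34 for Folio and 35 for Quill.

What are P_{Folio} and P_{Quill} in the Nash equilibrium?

110.6875, 111.0625

Folio's profit: π = (P_{Folio} − 34)(340 − 3P_{Folio} + 2P_{Quill}).
∂π/∂P_{Folio} = 442 − 6P_{Folio} + 2P_{Quill} = 0 ⇒ P_{Folio} = 221/3 + (1/3)P_{Quill}.
Similarly P_{Quill} = 445/6 + (1/3)P_{Folio}.
Solving the two reaction functions simultaneously: (1 − (1/3)(1/3))P_{Folio} = 221/3 + (1/3)·(445/6), so (8/9)P_{Folio} = 1771/18 and P_{Folio} = 110.6875.
Then P_{Quill} = 445/6 + (1/3)·110.6875 = 111.0625.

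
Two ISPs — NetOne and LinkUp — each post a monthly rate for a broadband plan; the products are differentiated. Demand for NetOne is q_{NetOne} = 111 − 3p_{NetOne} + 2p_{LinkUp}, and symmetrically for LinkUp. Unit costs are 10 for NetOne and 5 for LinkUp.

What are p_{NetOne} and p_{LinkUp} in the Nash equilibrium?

34.3125, 32.4375

NetOne's profit: π = (p_{NetOne} − 10)(111 − 3p_{NetOne} + 2p_{LinkUp}).
∂π/∂p_{NetOne} = 141 − 6p_{NetOne} + 2p_{LinkUp} = 0 ⇒ p_{NetOne} = 23.5 + (1/3)p_{LinkUp}.
Similarly p_{LinkUp} = 21 + (1/3)p_{NetOne}.
Solving the two reaction functions simultaneously: (1 − (1/3)(1/3))p_{NetOne} = 23.5 + (1/3)·21, so (8/9)p_{NetOne} = 30.5 and p_{NetOne} = 34.3125.
Then p_{LinkUp} = 21 + (1/3)·34.3125 = 32.4375.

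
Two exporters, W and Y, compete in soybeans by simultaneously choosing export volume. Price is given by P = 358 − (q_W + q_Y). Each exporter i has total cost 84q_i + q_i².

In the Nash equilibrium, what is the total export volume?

Exporter W's profit: π = q_W(358 − (q_W + q_Y)) − 84q_W − q_W².
∂π/∂q_W = 274 − 4q_W − q_Y = 0, so q_W = 68.5 − 0.25q_Y.
By symmetry q_Y = q_W; substituting into the reaction function, 1.25q_W = 68.5 and q_W = 54.8.
Total export volume: 54.8 + 54.8 = 109.6.

109.6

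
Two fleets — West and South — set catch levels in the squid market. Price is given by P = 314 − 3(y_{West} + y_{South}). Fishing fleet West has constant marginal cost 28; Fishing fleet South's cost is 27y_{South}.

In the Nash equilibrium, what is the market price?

123

Fishing fleet West's profit: π = y_{West}(314 − 3(y_{West} + y_{South})) − 28y_{West}.
∂π/∂y_{West} = 286 − 6y_{West} − 3y_{South} = 0, so y_{West} = 143/3 − 0.5y_{South}.
By the same steps for South: y_{South} = 287/6 − 0.5y_{West}.
Solving the two reaction functions simultaneously: (1 − (−0.5)(−0.5))y_{West} = 143/3 − 0.5·(287/6), so 0.75y_{West} = 23.75 and y_{West} = 95/3.
Then y_{South} = 287/6 − 0.5·(95/3) = 32.
Equilibrium price: P = 314 − 3·(191/3) = 123.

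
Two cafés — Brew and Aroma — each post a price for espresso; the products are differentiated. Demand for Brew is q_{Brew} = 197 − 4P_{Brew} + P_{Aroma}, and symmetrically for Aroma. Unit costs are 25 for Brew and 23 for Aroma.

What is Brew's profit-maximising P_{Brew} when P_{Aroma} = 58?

Brew's profit: π = (P_{Brew} − 25)(197 − 4P_{Brew} + P_{Aroma}).
∂π/∂P_{Brew} = 297 − 8P_{Brew} + P_{Aroma} = 0 ⇒ P_{Brew} = 37.125 + 0.125P_{Aroma}.
At P_{Aroma} = 58: P_{Brew} = 37.125 + 0.125·58 = 44.375.

44.375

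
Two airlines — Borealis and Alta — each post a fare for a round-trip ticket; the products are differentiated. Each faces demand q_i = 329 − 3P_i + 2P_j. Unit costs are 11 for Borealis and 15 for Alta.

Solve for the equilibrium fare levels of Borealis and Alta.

Borealis's profit: π = (P_{Borealis} − 11)(329 − 3P_{Borealis} + 2P_{Alta}).
∂π/∂P_{Borealis} = 362 − 6P_{Borealis} + 2P_{Alta} = 0 ⇒ P_{Borealis} = 181/3 + (1/3)P_{Alta}.
Similarly P_{Alta} = 187/3 + (1/3)P_{Borealis}.
Plugging P_{Alta} into Borealis's best response: P_{Borealis} = 181/3 + (1/3)(187/3 + (1/3)P_{Borealis}) ⇒ (8/9)P_{Borealis} = 730/9, so P_{Borealis} = 91.25.
Then P_{Alta} = 187/3 + (1/3)·91.25 = 92.75.

91.25, 92.75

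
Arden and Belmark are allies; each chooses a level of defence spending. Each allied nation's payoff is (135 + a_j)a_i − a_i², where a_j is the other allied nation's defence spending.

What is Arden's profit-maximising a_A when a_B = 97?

116

Arden's payoff is (135 + a_B)a_A − a_A².
∂π/∂a_A = 135 + a_B − 2a_A = 0, so a_A = 67.5 + 0.5a_B.
At a_B = 97: a_A = 67.5 + 0.5·97 = 116.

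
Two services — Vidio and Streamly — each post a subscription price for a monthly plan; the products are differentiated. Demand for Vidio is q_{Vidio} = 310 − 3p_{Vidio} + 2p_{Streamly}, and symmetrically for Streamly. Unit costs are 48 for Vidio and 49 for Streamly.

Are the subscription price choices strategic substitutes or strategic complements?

strategic complements

Vidio's profit: π = (p_{Vidio} − 48)(310 − 3p_{Vidio} + 2p_{Streamly}).
∂π/∂p_{Vidio} = 454 − 6p_{Vidio} + 2p_{Streamly} = 0 ⇒ p_{Vidio} = 227/3 + (1/3)p_{Streamly}.
The best-response slope dp_{Vidio}/dp_{Streamly} = 1/3 > 0: the reaction function is upward-sloping, so the choices are strategic complements.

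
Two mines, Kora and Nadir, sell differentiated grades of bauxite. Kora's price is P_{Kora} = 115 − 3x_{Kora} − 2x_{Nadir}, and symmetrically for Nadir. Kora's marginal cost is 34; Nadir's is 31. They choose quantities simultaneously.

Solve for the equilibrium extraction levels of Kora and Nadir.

9.9375, 10.6875

Mine Kora's profit: π = x_{Kora}(115 − 3x_{Kora} − 2x_{Nadir}) − 34x_{Kora}.
∂π/∂x_{Kora} = 81 − 6x_{Kora} − 2x_{Nadir} = 0 ⇒ x_{Kora} = 13.5 − (1/3)x_{Nadir}.
Similarly x_{Nadir} = 14 − (1/3)x_{Kora}.
Plugging x_{Nadir} into Kora's best response: x_{Kora} = 13.5 − (1/3)(14 − (1/3)x_{Kora}) ⇒ (8/9)x_{Kora} = 53/6, so x_{Kora} = 9.9375.
Then x_{Nadir} = 14 − (1/3)·9.9375 = 10.6875.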